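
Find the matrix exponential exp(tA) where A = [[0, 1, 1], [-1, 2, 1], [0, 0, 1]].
e^{tA} = [[(1 - t)*e^{t}, t*e^{t}, t*e^{t}], [-t*e^{t}, (t + 1)*e^{t}, t*e^{t}], [0, 0, e^{t}]]

A has Jordan form J = [[1, 1, 0], [0, 1, 0], [0, 0, 1]] with A = PJP^{-1}, so e^{tA} = P e^{tJ} P^{-1}.

For a Jordan block J_k(λ), e^{tJ_k(λ)} = e^{λt} · (I + tN + t^2 N^2/2! + ... + t^{k-1} N^{k-1}/(k-1)!) where N is the nilpotent superdiagonal part.

Assembling the blocks and conjugating back gives the entries of e^{tA} as shown above.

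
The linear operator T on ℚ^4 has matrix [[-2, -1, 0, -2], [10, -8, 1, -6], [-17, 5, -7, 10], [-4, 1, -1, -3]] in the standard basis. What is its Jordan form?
J = [[-5, 1, 0, 0], [0, -5, 1, 0], [0, 0, -5, 0], [0, 0, 0, -5]]

The characteristic polynomial is det(xI - A) = (x + 5)^4, so the eigenvalues are -5 (algebraic multiplicity 4).

For λ = -5: rank(A + 5I) = 2, rank((A + 5I)^2) = 1, rank((A + 5I)^3) = 0. The eigenspace has dimension 4 - 2 = 2, so there are 2 Jordan blocks; the rank sequence gives block sizes [3, 1].

Assembling the blocks gives the Jordan form J above.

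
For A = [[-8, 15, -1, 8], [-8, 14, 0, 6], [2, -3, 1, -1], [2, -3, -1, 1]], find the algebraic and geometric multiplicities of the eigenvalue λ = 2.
The characteristic polynomial is (x - 2)^4, so the factor x - 2 appears with exponent 4: the algebraic multiplicity is 4.

rank(A - 2I) = 2, so the eigenspace has dimension 4 - 2 = 2: the geometric multiplicity is 2.

Since 2 < 4, A is not diagonalizable.

algebraic multiplicity 4, geometric multiplicity 2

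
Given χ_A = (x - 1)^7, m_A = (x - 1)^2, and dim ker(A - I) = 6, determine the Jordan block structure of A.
Jordan blocks: (1, 2), (1, 1), (1, 1), (1, 1), (1, 1), (1, 1)

λ = 1: algebraic multiplicity 7 (exponent in χ_A), largest block size 2 (exponent in m_A), 6 blocks (geometric multiplicity). These force block sizes [2, 1, 1, 1, 1, 1].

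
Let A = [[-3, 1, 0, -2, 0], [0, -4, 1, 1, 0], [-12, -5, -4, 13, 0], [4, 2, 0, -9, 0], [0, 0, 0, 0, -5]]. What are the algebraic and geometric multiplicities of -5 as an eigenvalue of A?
The characteristic polynomial is (x + 5)^5, so the factor x + 5 appears with exponent 5: the algebraic multiplicity is 5.

rank(A + 5I) = 2, so the eigenspace has dimension 5 - 2 = 3: the geometric multiplicity is 3.

Since 3 < 5, A is not diagonalizable.

algebraic multiplicity 5, geometric multiplicity 3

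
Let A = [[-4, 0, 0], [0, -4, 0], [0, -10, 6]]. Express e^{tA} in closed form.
A has Jordan form J = [[-4, 0, 0], [0, -4, 0], [0, 0, 6]] with A = PJP^{-1}, so e^{tA} = P e^{tJ} P^{-1}.

For a Jordan block J_k(λ), e^{tJ_k(λ)} = e^{λt} · (I + tN + t^2 N^2/2! + ... + t^{k-1} N^{k-1}/(k-1)!) where N is the nilpotent superdiagonal part.

Assembling the blocks and conjugating back gives the entries of e^{tA} as shown above.

e^{tA} = [[e^{-4*t}, 0, 0], [0, e^{-4*t}, 0], [0, (1 - e^{10*t})*e^{-4*t}, e^{6*t}]]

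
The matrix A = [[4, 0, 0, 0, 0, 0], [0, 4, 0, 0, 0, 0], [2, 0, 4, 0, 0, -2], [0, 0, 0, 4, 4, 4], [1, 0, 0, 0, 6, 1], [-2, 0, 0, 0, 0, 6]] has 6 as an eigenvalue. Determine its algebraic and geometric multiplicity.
The characteristic polynomial is (x - 6)^2(x - 4)^4, so the factor x - 6 appears with exponent 2: the algebraic multiplicity is 2.

rank(A - 6I) = 5, so the eigenspace has dimension 6 - 5 = 1: the geometric multiplicity is 1.

Since 1 < 2, A is not diagonalizable.

algebraic multiplicity 2, geometric multiplicity 1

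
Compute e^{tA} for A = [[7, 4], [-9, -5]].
e^{tA} = [[(6*t + 1)*e^{t}, 4*t*e^{t}], [-9*t*e^{t}, (1 - 6*t)*e^{t}]]

A has Jordan form J = [[1, 1], [0, 1]] with A = PJP^{-1}, so e^{tA} = P e^{tJ} P^{-1}.

For a Jordan block J_k(λ), e^{tJ_k(λ)} = e^{λt} · (I + tN + t^2 N^2/2! + ... + t^{k-1} N^{k-1}/(k-1)!) where N is the nilpotent superdiagonal part.

Assembling the blocks and conjugating back gives the entries of e^{tA} as shown above.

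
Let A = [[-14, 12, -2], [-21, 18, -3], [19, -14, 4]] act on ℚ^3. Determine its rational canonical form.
The invariant factors of A (the non-unit diagonal entries of the Smith normal form of xI - A over ℚ[x]) are x(x - 6)(x - 2), each dividing the next. The characteristic polynomial is their product, x(x - 6)(x - 2).

The rational canonical form is the block-diagonal matrix of companion matrices C(f_i):
R = [[0, 0, 0], [1, 0, -12], [0, 1, 8]].

R = [[0, 0, 0], [1, 0, -12], [0, 1, 8]]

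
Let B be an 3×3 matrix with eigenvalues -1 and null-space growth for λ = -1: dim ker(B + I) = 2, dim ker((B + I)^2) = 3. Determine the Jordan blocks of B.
Jordan blocks: (-1, 2), (-1, 1)

λ = -1: successive nullity increments [2, 1] count blocks of size ≥ k; block sizes are [2, 1].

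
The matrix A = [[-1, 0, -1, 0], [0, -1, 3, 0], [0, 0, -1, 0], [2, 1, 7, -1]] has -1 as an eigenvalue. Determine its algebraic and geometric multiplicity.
algebraic multiplicity 4, geometric multiplicity 2

The characteristic polynomial is (x + 1)^4, so the factor x + 1 appears with exponent 4: the algebraic multiplicity is 4.

rank(A + I) = 2, so the eigenspace has dimension 4 - 2 = 2: the geometric multiplicity is 2.

Since 2 < 4, A is not diagonalizable.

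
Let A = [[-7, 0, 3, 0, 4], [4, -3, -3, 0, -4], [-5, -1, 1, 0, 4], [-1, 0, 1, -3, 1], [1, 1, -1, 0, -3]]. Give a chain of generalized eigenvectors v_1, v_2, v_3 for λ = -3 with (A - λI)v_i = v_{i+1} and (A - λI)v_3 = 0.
We seek v_1 ∈ ker((A + 3I)^3) \ ker((A + 3I)^2), then set v_{i+1} = (A + 3I) v_i.

One such chain is v_1 = [[1, 0, 1, 0, 0]]^T, v_2 = [[-1, 1, -1, 0, 0]]^T, v_3 = [[1, -1, 0, 0, 1]]^T. Check: (A + 3I) v_3 = [[0, 0, 0, 0, 0]]^T = 0.

v_1 = [[1, 0, 1, 0, 0]]^T, v_2 = [[-1, 1, -1, 0, 0]]^T, v_3 = [[1, -1, 0, 0, 1]]^T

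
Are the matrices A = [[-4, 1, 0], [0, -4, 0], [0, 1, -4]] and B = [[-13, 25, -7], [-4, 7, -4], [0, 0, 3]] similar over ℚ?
trace(A) = -12 but trace(B) = -3. The trace is a similarity invariant, so A and B are not similar.

No.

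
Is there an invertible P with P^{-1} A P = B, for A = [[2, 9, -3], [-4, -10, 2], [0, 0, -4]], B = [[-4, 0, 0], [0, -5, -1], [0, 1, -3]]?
Yes.

Two matrices over a field are similar if and only if they have the same invariant factors.

Both A and B have characteristic polynomial (x + 4)^3 and minimal polynomial (x + 4)^2. Computing further, both have invariant factors x + 4, (x + 4)^2. Hence A and B are similar.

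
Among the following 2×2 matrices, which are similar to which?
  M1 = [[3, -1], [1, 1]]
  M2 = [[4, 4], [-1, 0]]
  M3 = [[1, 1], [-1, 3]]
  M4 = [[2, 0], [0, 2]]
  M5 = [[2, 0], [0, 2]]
Characteristic polynomials: χ_{M1} = (x - 2)^2, χ_{M2} = (x - 2)^2, χ_{M3} = (x - 2)^2, χ_{M4} = (x - 2)^2, χ_{M5} = (x - 2)^2.

{M1, M2, M3}: invariant factors (x - 2)^2.

{M4, M5}: invariant factors x - 2, x - 2.

Matrices are similar if and only if their invariant-factor lists agree; the partition into similarity classes is {M1, M2, M3}, {M4, M5}.

2 classes: {M1, M2, M3}, {M4, M5}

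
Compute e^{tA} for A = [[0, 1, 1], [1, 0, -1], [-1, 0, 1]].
A has Jordan form J = [[0, 1, 0], [0, 0, 0], [0, 0, 1]] with A = PJP^{-1}, so e^{tA} = P e^{tJ} P^{-1}.

For a Jordan block J_k(λ), e^{tJ_k(λ)} = e^{λt} · (I + tN + t^2 N^2/2! + ... + t^{k-1} N^{k-1}/(k-1)!) where N is the nilpotent superdiagonal part.

Assembling the blocks and conjugating back gives the entries of e^{tA} as shown above.

e^{tA} = [[1, t, t], [e^{t} - 1, -t + e^{t}, -t], [1 - e^{t}, t - e^{t} + 1, t + 1]]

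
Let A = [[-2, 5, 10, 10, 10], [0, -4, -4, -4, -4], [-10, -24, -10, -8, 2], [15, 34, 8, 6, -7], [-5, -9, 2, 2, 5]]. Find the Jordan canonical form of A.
The characteristic polynomial is det(xI - A) = (x - 3)(x + 2)^4, so the eigenvalues are -2 (algebraic multiplicity 4), 3 (algebraic multiplicity 1).

For λ = -2: rank(A + 2I) = 2, rank((A + 2I)^2) = 1. The eigenspace has dimension 5 - 2 = 3, so there are 3 Jordan blocks; the rank sequence gives block sizes [2, 1, 1].

For λ = 3: algebraic multiplicity 1 gives one 1×1 block.

Assembling the blocks gives the Jordan form J above.

J = [[-2, 1, 0, 0, 0], [0, -2, 0, 0, 0], [0, 0, -2, 0, 0], [0, 0, 0, -2, 0], [0, 0, 0, 0, 3]]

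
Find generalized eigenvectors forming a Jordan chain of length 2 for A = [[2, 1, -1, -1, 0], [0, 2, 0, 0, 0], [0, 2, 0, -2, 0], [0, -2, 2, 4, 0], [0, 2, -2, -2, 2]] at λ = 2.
v_1 = [[0, 3, -1, 3, -1]]^T, v_2 = [[1, 0, 2, -2, 2]]^T

We seek v_1 ∈ ker((A - 2I)^2) \ ker(A - 2I), then set v_{i+1} = (A - 2I) v_i.

One such chain is v_1 = [[0, 3, -1, 3, -1]]^T, v_2 = [[1, 0, 2, -2, 2]]^T. Check: (A - 2I) v_2 = [[0, 0, 0, 0, 0]]^T = 0.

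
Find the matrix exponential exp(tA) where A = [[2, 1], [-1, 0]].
A has Jordan form J = [[1, 1], [0, 1]] with A = PJP^{-1}, so e^{tA} = P e^{tJ} P^{-1}.

For a Jordan block J_k(λ), e^{tJ_k(λ)} = e^{λt} · (I + tN + t^2 N^2/2! + ... + t^{k-1} N^{k-1}/(k-1)!) where N is the nilpotent superdiagonal part.

Assembling the blocks and conjugating back gives the entries of e^{tA} as shown above.

e^{tA} = [[(t + 1)*e^{t}, t*e^{t}], [-t*e^{t}, (1 - t)*e^{t}]]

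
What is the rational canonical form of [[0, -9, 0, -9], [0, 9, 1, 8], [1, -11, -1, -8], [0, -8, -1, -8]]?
R = [[0, 0, 0, -9], [1, 0, 0, 0], [0, 1, 0, 6], [0, 0, 1, 0]]

The invariant factors of A (the non-unit diagonal entries of the Smith normal form of xI - A over ℚ[x]) are (x^2 - 3)^2, each dividing the next. The characteristic polynomial is their product, (x^2 - 3)^2.

The rational canonical form is the block-diagonal matrix of companion matrices C(f_i):
R = [[0, 0, 0, -9], [1, 0, 0, 0], [0, 1, 0, 6], [0, 0, 1, 0]].

Note the characteristic polynomial does not split into linear factors over ℚ, so A has no Jordan form over ℚ; the rational canonical form exists over any field.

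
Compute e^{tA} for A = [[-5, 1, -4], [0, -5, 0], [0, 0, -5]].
A has Jordan form J = [[-5, 1, 0], [0, -5, 0], [0, 0, -5]] with A = PJP^{-1}, so e^{tA} = P e^{tJ} P^{-1}.

For a Jordan block J_k(λ), e^{tJ_k(λ)} = e^{λt} · (I + tN + t^2 N^2/2! + ... + t^{k-1} N^{k-1}/(k-1)!) where N is the nilpotent superdiagonal part.

Assembling the blocks and conjugating back gives the entries of e^{tA} as shown above.

e^{tA} = [[e^{-5*t}, t*e^{-5*t}, -4*t*e^{-5*t}], [0, e^{-5*t}, 0], [0, 0, e^{-5*t}]]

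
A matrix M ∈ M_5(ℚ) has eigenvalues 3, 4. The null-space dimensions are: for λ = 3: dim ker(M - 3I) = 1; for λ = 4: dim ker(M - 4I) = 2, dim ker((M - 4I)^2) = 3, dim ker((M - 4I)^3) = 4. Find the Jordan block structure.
Jordan blocks: (3, 1), (4, 3), (4, 1)

λ = 3: successive nullity increments [1] count blocks of size ≥ k; block sizes are [1].
λ = 4: successive nullity increments [2, 1, 1] count blocks of size ≥ k; block sizes are [3, 1].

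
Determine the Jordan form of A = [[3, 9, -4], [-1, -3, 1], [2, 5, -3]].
J = [[-1, 1, 0], [0, -1, 1], [0, 0, -1]]

The characteristic polynomial is det(xI - A) = (x + 1)^3, so the eigenvalues are -1 (algebraic multiplicity 3).

For λ = -1: rank(A + I) = 2, rank((A + I)^2) = 1, rank((A + I)^3) = 0. The eigenspace has dimension 3 - 2 = 1, so there is 1 Jordan block; the rank sequence gives block sizes [3].

Assembling the blocks gives the Jordan form J above.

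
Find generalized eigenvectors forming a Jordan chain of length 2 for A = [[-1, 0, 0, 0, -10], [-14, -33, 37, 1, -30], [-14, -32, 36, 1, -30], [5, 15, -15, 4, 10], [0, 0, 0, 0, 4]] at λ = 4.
v_1 = [[4, 7, 7, -3, -2]]^T, v_2 = [[0, 1, 1, 0, 0]]^T

We seek v_1 ∈ ker((A - 4I)^2) \ ker(A - 4I), then set v_{i+1} = (A - 4I) v_i.

One such chain is v_1 = [[4, 7, 7, -3, -2]]^T, v_2 = [[0, 1, 1, 0, 0]]^T. Check: (A - 4I) v_2 = [[0, 0, 0, 0, 0]]^T = 0.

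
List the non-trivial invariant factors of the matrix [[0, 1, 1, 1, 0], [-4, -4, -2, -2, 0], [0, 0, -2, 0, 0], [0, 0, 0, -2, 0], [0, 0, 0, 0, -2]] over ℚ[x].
x + 2, x + 2, x + 2, (x + 2)^2

The Jordan structure of A has elementary divisors (x + 2)^2, (x + 2), (x + 2), (x + 2). Arranging the block sizes at each eigenvalue in decreasing order and taking row products gives the invariant factors.

Invariant factors (smallest first, each dividing the next): x + 2, x + 2, x + 2, (x + 2)^2.

Check: the last factor (x + 2)^2 is the minimal polynomial, and the product (x + 2)^5 is the characteristic polynomial.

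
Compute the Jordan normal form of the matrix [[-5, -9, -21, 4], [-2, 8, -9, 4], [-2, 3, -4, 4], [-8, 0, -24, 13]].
J = [[-3, 0, 0, 0], [0, 5, 1, 0], [0, 0, 5, 0], [0, 0, 0, 5]]

The characteristic polynomial is det(xI - A) = (x - 5)^3(x + 3), so the eigenvalues are -3 (algebraic multiplicity 1), 5 (algebraic multiplicity 3).

For λ = -3: algebraic multiplicity 1 gives one 1×1 block.

For λ = 5: rank(A - 5I) = 2, rank((A - 5I)^2) = 1. The eigenspace has dimension 4 - 2 = 2, so there are 2 Jordan blocks; the rank sequence gives block sizes [2, 1].

Assembling the blocks gives the Jordan form J above.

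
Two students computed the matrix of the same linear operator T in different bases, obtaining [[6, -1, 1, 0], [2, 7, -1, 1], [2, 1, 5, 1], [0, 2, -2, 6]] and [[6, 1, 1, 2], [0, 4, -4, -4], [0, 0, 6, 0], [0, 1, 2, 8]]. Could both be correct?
Two matrices over a field are similar if and only if they have the same invariant factors.

Both A and B have characteristic polynomial (x - 6)^4 and minimal polynomial (x - 6)^2. Computing further, both have invariant factors (x - 6)^2, (x - 6)^2. Hence A and B are similar.

Yes.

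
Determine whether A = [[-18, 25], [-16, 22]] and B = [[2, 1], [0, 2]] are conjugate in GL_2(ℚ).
Yes.

Two matrices over a field are similar if and only if they have the same invariant factors.

Both A and B have characteristic polynomial (x - 2)^2 and minimal polynomial (x - 2)^2. Computing further, both have invariant factors (x - 2)^2. Hence A and B are similar.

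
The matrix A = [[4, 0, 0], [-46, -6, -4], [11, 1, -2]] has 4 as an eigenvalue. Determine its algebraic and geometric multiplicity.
The characteristic polynomial is (x - 4)(x + 4)^2, so the factor x - 4 appears with exponent 1: the algebraic multiplicity is 1.

rank(A - 4I) = 2, so the eigenspace has dimension 3 - 2 = 1: the geometric multiplicity is 1.

algebraic multiplicity 1, geometric multiplicity 1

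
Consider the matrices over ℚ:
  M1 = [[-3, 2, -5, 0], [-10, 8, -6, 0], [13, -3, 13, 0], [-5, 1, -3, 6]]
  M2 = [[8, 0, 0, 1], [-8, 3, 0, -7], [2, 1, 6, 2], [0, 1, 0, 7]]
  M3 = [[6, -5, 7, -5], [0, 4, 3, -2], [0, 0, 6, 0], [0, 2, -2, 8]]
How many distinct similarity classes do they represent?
1 class: {M1, M2, M3}

Characteristic polynomials: χ_{M1} = (x - 6)^4, χ_{M2} = (x - 6)^4, χ_{M3} = (x - 6)^4.

{M1, M2, M3}: invariant factors x - 6, (x - 6)^3.

Matrices are similar if and only if their invariant-factor lists agree; the partition into similarity classes is {M1, M2, M3}.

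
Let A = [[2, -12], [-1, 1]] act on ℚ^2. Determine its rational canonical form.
R = [[0, 10], [1, 3]]

The invariant factors of A (the non-unit diagonal entries of the Smith normal form of xI - A over ℚ[x]) are (x - 5)(x + 2), each dividing the next. The characteristic polynomial is their product, (x - 5)(x + 2).

The rational canonical form is the block-diagonal matrix of companion matrices C(f_i):
R = [[0, 10], [1, 3]].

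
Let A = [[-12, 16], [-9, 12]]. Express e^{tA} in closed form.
e^{tA} = [[1 - 12*t, 16*t], [-9*t, 12*t + 1]]

A has Jordan form J = [[0, 1], [0, 0]] with A = PJP^{-1}, so e^{tA} = P e^{tJ} P^{-1}.

For a Jordan block J_k(λ), e^{tJ_k(λ)} = e^{λt} · (I + tN + t^2 N^2/2! + ... + t^{k-1} N^{k-1}/(k-1)!) where N is the nilpotent superdiagonal part.

Assembling the blocks and conjugating back gives the entries of e^{tA} as shown above.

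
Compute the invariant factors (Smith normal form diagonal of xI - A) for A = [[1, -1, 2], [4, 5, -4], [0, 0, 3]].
The Jordan structure of A has elementary divisors (x - 3)^2, (x - 3). Arranging the block sizes at each eigenvalue in decreasing order and taking row products gives the invariant factors.

Invariant factors (smallest first, each dividing the next): x - 3, (x - 3)^2.

Check: the last factor (x - 3)^2 is the minimal polynomial, and the product (x - 3)^3 is the characteristic polynomial.

x - 3, (x - 3)^2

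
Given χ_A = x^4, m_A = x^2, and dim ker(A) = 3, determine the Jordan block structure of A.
Jordan blocks: (0, 2), (0, 1), (0, 1)

λ = 0: algebraic multiplicity 4 (exponent in χ_A), largest block size 2 (exponent in m_A), 3 blocks (geometric multiplicity). These force block sizes [2, 1, 1].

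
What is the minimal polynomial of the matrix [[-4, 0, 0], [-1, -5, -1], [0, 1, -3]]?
The characteristic polynomial factors as (x + 4)^3. The minimal polynomial is ∏(x - λ)^{k_λ} where k_λ is the size of the largest Jordan block at λ.

For λ = -4: rank(A + 4I) = 2, and the largest Jordan block has size 3 (the smallest k with rank((A + 4I)^k) = rank((A + 4I)^(k+1))).

So m_A(x) = (x + 4)^3.

m_A(x) = (x + 4)^3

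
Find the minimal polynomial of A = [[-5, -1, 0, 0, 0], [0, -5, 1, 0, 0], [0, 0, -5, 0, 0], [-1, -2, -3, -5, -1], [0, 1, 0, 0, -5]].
The characteristic polynomial factors as (x + 5)^5. The minimal polynomial is ∏(x - λ)^{k_λ} where k_λ is the size of the largest Jordan block at λ.

For λ = -5: rank(A + 5I) = 3, and the largest Jordan block has size 3 (the smallest k with rank((A + 5I)^k) = rank((A + 5I)^(k+1))).

So m_A(x) = (x + 5)^3.

m_A(x) = (x + 5)^3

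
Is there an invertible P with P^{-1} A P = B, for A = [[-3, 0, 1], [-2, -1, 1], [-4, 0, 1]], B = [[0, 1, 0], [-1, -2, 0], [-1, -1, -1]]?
Two matrices over a field are similar if and only if they have the same invariant factors.

Both A and B have characteristic polynomial (x + 1)^3 and minimal polynomial (x + 1)^2. Computing further, both have invariant factors x + 1, (x + 1)^2. Hence A and B are similar.

Yes.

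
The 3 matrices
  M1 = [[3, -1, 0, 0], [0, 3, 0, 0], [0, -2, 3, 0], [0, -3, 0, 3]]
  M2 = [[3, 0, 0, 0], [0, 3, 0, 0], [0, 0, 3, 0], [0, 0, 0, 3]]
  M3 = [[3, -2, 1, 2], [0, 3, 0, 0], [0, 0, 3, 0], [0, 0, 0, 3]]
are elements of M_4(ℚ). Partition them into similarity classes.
2 classes: {M1, M3}, {M2}

Characteristic polynomials: χ_{M1} = (x - 3)^4, χ_{M2} = (x - 3)^4, χ_{M3} = (x - 3)^4.

{M1, M3}: invariant factors x - 3, x - 3, (x - 3)^2.

{M2}: invariant factors x - 3, x - 3, x - 3, x - 3.

Matrices are similar if and only if their invariant-factor lists agree; the partition into similarity classes is {M1, M3}, {M2}.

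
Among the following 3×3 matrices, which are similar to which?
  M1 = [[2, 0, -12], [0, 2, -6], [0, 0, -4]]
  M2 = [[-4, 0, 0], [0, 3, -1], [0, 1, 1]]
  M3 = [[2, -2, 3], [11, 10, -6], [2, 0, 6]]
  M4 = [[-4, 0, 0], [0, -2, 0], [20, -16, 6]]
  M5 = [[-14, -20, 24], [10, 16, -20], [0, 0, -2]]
Characteristic polynomials: χ_{M1} = (x - 2)^2(x + 4), χ_{M2} = (x - 2)^2(x + 4), χ_{M3} = (x - 6)^3, χ_{M4} = (x - 6)(x + 2)(x + 4), χ_{M5} = (x - 6)(x + 2)(x + 4).

{M1}: invariant factors x - 2, (x - 2)(x + 4).

{M2}: invariant factors (x - 2)^2(x + 4).

{M3}: invariant factors (x - 6)^3.

{M4, M5}: invariant factors (x - 6)(x + 2)(x + 4).

Matrices are similar if and only if their invariant-factor lists agree; the partition into similarity classes is {M1}, {M2}, {M3}, {M4, M5}.

4 classes: {M1}, {M2}, {M3}, {M4, M5}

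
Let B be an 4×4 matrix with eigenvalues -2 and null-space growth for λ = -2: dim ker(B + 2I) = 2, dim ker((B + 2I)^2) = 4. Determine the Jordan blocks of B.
λ = -2: successive nullity increments [2, 2] count blocks of size ≥ k; block sizes are [2, 2].

Jordan blocks: (-2, 2), (-2, 2)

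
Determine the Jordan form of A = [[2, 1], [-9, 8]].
J = [[5, 1], [0, 5]]

The characteristic polynomial is det(xI - A) = (x - 5)^2, so the eigenvalues are 5 (algebraic multiplicity 2).

For λ = 5: rank(A - 5I) = 1, rank((A - 5I)^2) = 0. The eigenspace has dimension 2 - 1 = 1, so there is 1 Jordan block; the rank sequence gives block sizes [2].

Assembling the blocks gives the Jordan form J above.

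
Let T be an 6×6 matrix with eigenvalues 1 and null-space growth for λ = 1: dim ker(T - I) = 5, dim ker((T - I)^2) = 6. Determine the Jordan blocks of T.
λ = 1: successive nullity increments [5, 1] count blocks of size ≥ k; block sizes are [2, 1, 1, 1, 1].

Jordan blocks: (1, 2), (1, 1), (1, 1), (1, 1), (1, 1)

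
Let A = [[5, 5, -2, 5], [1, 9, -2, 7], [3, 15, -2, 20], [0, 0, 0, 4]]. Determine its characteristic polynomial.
χ_A(x) = (x - 4)^4

xI - A = [[x - 5, -5, 2, -5], [-1, x - 9, 2, -7], [-3, -15, x + 2, -20], [0, 0, 0, x - 4]].

Expanding det(xI - A) along the first row:
det(xI - A) = + (x - 5)·det([[x - 9, 2, -7], [-15, x + 2, -20], [0, 0, x - 4]]) - (-5)·det([[-1, 2, -7], [-3, x + 2, -20], [0, 0, x - 4]]) + (2)·det([[-1, x - 9, -7], [-3, -15, -20], [0, 0, x - 4]]) - (-5)·det([[-1, x - 9, 2], [-3, -15, x + 2], [0, 0, 0]]).

Evaluating gives χ_A(x) = x^4 - 16x^3 + 96x^2 - 256x + 256 = (x - 4)^4.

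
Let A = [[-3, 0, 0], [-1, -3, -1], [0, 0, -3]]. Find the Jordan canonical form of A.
The characteristic polynomial is det(xI - A) = (x + 3)^3, so the eigenvalues are -3 (algebraic multiplicity 3).

For λ = -3: rank(A + 3I) = 1, rank((A + 3I)^2) = 0. The eigenspace has dimension 3 - 1 = 2, so there are 2 Jordan blocks; the rank sequence gives block sizes [2, 1].

Assembling the blocks gives the Jordan form J above.

J = [[-3, 1, 0], [0, -3, 0], [0, 0, -3]]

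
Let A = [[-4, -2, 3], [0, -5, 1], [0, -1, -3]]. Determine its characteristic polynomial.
χ_A(x) = (x + 4)^3

xI - A = [[x + 4, 2, -3], [0, x + 5, -1], [0, 1, x + 3]].

Expanding det(xI - A) along the first row:
det(xI - A) = + (x + 4)·det([[x + 5, -1], [1, x + 3]]) - (2)·det([[0, -1], [0, x + 3]]) + (-3)·det([[0, x + 5], [0, 1]]).

Evaluating gives χ_A(x) = x^3 + 12x^2 + 48x + 64 = (x + 4)^3.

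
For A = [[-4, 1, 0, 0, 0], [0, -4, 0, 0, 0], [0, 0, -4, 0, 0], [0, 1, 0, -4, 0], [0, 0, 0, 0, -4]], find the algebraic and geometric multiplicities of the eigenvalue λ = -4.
The characteristic polynomial is (x + 4)^5, so the factor x + 4 appears with exponent 5: the algebraic multiplicity is 5.

rank(A + 4I) = 1, so the eigenspace has dimension 5 - 1 = 4: the geometric multiplicity is 4.

Since 4 < 5, A is not diagonalizable.

algebraic multiplicity 5, geometric multiplicity 4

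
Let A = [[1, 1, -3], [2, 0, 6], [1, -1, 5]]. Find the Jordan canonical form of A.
J = [[2, 1, 0], [0, 2, 0], [0, 0, 2]]

The characteristic polynomial is det(xI - A) = (x - 2)^3, so the eigenvalues are 2 (algebraic multiplicity 3).

For λ = 2: rank(A - 2I) = 1, rank((A - 2I)^2) = 0. The eigenspace has dimension 3 - 1 = 2, so there are 2 Jordan blocks; the rank sequence gives block sizes [2, 1].

Assembling the blocks gives the Jordan form J above.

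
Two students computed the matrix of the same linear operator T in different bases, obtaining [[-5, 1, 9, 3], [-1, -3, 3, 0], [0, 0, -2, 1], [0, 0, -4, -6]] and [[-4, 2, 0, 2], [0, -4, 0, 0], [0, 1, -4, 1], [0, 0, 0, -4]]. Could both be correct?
No.

Both have characteristic polynomial (x + 4)^4 and minimal polynomial (x + 4)^2. But rank(A + 4I) = 2 for A while rank(B + 4I) = 1 for B, so the number of Jordan blocks at λ = -4 differs. A and B are not similar.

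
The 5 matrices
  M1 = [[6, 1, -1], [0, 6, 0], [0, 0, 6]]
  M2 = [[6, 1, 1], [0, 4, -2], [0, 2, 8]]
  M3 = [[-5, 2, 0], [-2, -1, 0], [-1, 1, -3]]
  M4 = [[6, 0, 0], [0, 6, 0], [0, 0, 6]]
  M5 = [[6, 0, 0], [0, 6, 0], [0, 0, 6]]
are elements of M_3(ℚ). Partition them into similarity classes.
Characteristic polynomials: χ_{M1} = (x - 6)^3, χ_{M2} = (x - 6)^3, χ_{M3} = (x + 3)^3, χ_{M4} = (x - 6)^3, χ_{M5} = (x - 6)^3.

{M1, M2}: invariant factors x - 6, (x - 6)^2.

{M3}: invariant factors x + 3, (x + 3)^2.

{M4, M5}: invariant factors x - 6, x - 6, x - 6.

Matrices are similar if and only if their invariant-factor lists agree; the partition into similarity classes is {M1, M2}, {M3}, {M4, M5}.

3 classes: {M1, M2}, {M3}, {M4, M5}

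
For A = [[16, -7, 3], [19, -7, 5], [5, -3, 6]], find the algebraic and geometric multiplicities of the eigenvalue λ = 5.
algebraic multiplicity 3, geometric multiplicity 1

The characteristic polynomial is (x - 5)^3, so the factor x - 5 appears with exponent 3: the algebraic multiplicity is 3.

rank(A - 5I) = 2, so the eigenspace has dimension 3 - 2 = 1: the geometric multiplicity is 1.

Since 1 < 3, A is not diagonalizable.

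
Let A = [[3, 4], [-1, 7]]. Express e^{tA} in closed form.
e^{tA} = [[(1 - 2*t)*e^{5*t}, 4*t*e^{5*t}], [-t*e^{5*t}, (2*t + 1)*e^{5*t}]]

A has Jordan form J = [[5, 1], [0, 5]] with A = PJP^{-1}, so e^{tA} = P e^{tJ} P^{-1}.

For a Jordan block J_k(λ), e^{tJ_k(λ)} = e^{λt} · (I + tN + t^2 N^2/2! + ... + t^{k-1} N^{k-1}/(k-1)!) where N is the nilpotent superdiagonal part.

Assembling the blocks and conjugating back gives the entries of e^{tA} as shown above.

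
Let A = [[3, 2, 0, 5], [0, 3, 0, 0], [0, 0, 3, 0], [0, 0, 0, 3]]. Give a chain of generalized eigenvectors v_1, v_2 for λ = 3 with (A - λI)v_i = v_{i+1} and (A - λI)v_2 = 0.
We seek v_1 ∈ ker((A - 3I)^2) \ ker(A - 3I), then set v_{i+1} = (A - 3I) v_i.

One such chain is v_1 = [[1, 3, 0, -1]]^T, v_2 = [[1, 0, 0, 0]]^T. Check: (A - 3I) v_2 = [[0, 0, 0, 0]]^T = 0.

v_1 = [[1, 3, 0, -1]]^T, v_2 = [[1, 0, 0, 0]]^T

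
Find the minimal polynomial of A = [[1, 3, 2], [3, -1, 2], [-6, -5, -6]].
The characteristic polynomial factors as (x + 2)^3. The minimal polynomial is ∏(x - λ)^{k_λ} where k_λ is the size of the largest Jordan block at λ.

For λ = -2: rank(A + 2I) = 2, and the largest Jordan block has size 3 (the smallest k with rank((A + 2I)^k) = rank((A + 2I)^(k+1))).

So m_A(x) = (x + 2)^3.

m_A(x) = (x + 2)^3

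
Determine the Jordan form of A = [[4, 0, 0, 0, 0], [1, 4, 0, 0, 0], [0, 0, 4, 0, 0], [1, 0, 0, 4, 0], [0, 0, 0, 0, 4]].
J = [[4, 1, 0, 0, 0], [0, 4, 0, 0, 0], [0, 0, 4, 0, 0], [0, 0, 0, 4, 0], [0, 0, 0, 0, 4]]

The characteristic polynomial is det(xI - A) = (x - 4)^5, so the eigenvalues are 4 (algebraic multiplicity 5).

For λ = 4: rank(A - 4I) = 1, rank((A - 4I)^2) = 0. The eigenspace has dimension 5 - 1 = 4, so there are 4 Jordan blocks; the rank sequence gives block sizes [2, 1, 1, 1].

Assembling the blocks gives the Jordan form J above.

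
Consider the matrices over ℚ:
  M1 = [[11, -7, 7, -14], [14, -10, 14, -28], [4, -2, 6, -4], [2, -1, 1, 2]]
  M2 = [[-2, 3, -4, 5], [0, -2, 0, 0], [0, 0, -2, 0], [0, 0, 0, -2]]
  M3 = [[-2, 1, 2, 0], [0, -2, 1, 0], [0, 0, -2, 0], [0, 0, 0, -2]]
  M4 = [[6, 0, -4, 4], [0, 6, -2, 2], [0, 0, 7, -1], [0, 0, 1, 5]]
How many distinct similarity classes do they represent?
4 classes: {M1}, {M2}, {M3}, {M4}

Characteristic polynomials: χ_{M1} = (x - 4)^3(x + 3), χ_{M2} = (x + 2)^4, χ_{M3} = (x + 2)^4, χ_{M4} = (x - 6)^4.

{M1}: invariant factors x - 4, (x - 4)^2(x + 3).

{M2}: invariant factors x + 2, x + 2, (x + 2)^2.

{M3}: invariant factors x + 2, (x + 2)^3.

{M4}: invariant factors x - 6, x - 6, (x - 6)^2.

Matrices are similar if and only if their invariant-factor lists agree; the partition into similarity classes is {M1}, {M2}, {M3}, {M4}.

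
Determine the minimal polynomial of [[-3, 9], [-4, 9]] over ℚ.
The characteristic polynomial factors as (x - 3)^2. The minimal polynomial is ∏(x - λ)^{k_λ} where k_λ is the size of the largest Jordan block at λ.

For λ = 3: rank(A - 3I) = 1, and the largest Jordan block has size 2 (the smallest k with rank((A - 3I)^k) = rank((A - 3I)^(k+1))).

So m_A(x) = (x - 3)^2.

m_A(x) = (x - 3)^2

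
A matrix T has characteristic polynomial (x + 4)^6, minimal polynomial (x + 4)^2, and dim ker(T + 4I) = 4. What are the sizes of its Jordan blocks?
Jordan blocks: (-4, 2), (-4, 2), (-4, 1), (-4, 1)

λ = -4: algebraic multiplicity 6 (exponent in χ_T), largest block size 2 (exponent in m_T), 4 blocks (geometric multiplicity). These force block sizes [2, 2, 1, 1].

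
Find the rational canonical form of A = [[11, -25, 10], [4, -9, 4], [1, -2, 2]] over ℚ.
R = [[0, 0, 0], [1, 0, -3], [0, 1, 4]]

The invariant factors of A (the non-unit diagonal entries of the Smith normal form of xI - A over ℚ[x]) are x(x - 3)(x - 1), each dividing the next. The characteristic polynomial is their product, x(x - 3)(x - 1).

The rational canonical form is the block-diagonal matrix of companion matrices C(f_i):
R = [[0, 0, 0], [1, 0, -3], [0, 1, 4]].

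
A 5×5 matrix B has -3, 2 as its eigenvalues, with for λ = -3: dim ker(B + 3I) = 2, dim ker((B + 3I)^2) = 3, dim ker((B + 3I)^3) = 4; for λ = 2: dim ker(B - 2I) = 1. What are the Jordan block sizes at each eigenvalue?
λ = -3: successive nullity increments [2, 1, 1] count blocks of size ≥ k; block sizes are [3, 1].
λ = 2: successive nullity increments [1] count blocks of size ≥ k; block sizes are [1].

Jordan blocks: (-3, 3), (-3, 1), (2, 1)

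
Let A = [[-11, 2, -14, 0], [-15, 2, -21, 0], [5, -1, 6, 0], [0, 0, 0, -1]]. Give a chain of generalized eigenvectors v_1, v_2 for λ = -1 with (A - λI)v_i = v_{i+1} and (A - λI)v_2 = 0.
We seek v_1 ∈ ker((A + I)^2) \ ker(A + I), then set v_{i+1} = (A + I) v_i.

One such chain is v_1 = [[1, 4, 0, 0]]^T, v_2 = [[-2, -3, 1, 0]]^T. Check: (A + I) v_2 = [[0, 0, 0, 0]]^T = 0.

v_1 = [[1, 4, 0, 0]]^T, v_2 = [[-2, -3, 1, 0]]^T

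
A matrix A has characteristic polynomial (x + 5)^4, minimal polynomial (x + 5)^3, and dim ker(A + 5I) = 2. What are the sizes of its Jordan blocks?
λ = -5: algebraic multiplicity 4 (exponent in χ_A), largest block size 3 (exponent in m_A), 2 blocks (geometric multiplicity). These force block sizes [3, 1].

Jordan blocks: (-5, 3), (-5, 1)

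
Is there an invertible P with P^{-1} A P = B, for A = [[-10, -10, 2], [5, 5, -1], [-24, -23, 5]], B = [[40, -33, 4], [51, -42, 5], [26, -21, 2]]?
Two matrices over a field are similar if and only if they have the same invariant factors.

Both A and B have characteristic polynomial x^3 and minimal polynomial x^3. Computing further, both have invariant factors x^3. Hence A and B are similar.

Yes.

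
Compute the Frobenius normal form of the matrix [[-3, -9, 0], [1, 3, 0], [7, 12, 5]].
The invariant factors of A (the non-unit diagonal entries of the Smith normal form of xI - A over ℚ[x]) are x^2(x - 5), each dividing the next. The characteristic polynomial is their product, x^2(x - 5).

The rational canonical form is the block-diagonal matrix of companion matrices C(f_i):
R = [[0, 0, 0], [1, 0, 0], [0, 1, 5]].

R = [[0, 0, 0], [1, 0, 0], [0, 1, 5]]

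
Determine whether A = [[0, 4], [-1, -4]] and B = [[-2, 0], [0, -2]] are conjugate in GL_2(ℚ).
No.

Both have characteristic polynomial (x + 2)^2, but the minimal polynomial of A is (x + 2)^2 while the minimal polynomial of B is x + 2. The minimal polynomial is a similarity invariant, so A and B are not similar.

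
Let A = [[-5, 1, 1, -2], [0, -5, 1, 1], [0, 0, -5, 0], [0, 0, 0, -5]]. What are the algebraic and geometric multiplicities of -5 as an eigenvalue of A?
algebraic multiplicity 4, geometric multiplicity 2

The characteristic polynomial is (x + 5)^4, so the factor x + 5 appears with exponent 4: the algebraic multiplicity is 4.

rank(A + 5I) = 2, so the eigenspace has dimension 4 - 2 = 2: the geometric multiplicity is 2.

Since 2 < 4, A is not diagonalizable.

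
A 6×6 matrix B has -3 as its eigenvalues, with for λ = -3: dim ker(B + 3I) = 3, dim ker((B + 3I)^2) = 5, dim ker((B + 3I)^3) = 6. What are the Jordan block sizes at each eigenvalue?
λ = -3: successive nullity increments [3, 2, 1] count blocks of size ≥ k; block sizes are [3, 2, 1].

Jordan blocks: (-3, 3), (-3, 2), (-3, 1)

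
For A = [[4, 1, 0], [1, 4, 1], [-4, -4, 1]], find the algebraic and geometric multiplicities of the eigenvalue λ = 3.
The characteristic polynomial is (x - 3)^3, so the factor x - 3 appears with exponent 3: the algebraic multiplicity is 3.

rank(A - 3I) = 2, so the eigenspace has dimension 3 - 2 = 1: the geometric multiplicity is 1.

Since 1 < 3, A is not diagonalizable.

algebraic multiplicity 3, geometric multiplicity 1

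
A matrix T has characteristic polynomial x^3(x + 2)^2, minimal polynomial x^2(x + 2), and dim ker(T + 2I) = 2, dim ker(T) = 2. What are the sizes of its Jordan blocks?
Jordan blocks: (-2, 1), (-2, 1), (0, 2), (0, 1)

λ = -2: algebraic multiplicity 2 (exponent in χ_T), largest block size 1 (exponent in m_T), 2 blocks (geometric multiplicity). These force block sizes [1, 1].
λ = 0: algebraic multiplicity 3 (exponent in χ_T), largest block size 2 (exponent in m_T), 2 blocks (geometric multiplicity). These force block sizes [2, 1].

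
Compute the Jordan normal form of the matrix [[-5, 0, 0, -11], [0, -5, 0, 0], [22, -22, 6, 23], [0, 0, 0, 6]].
J = [[-5, 0, 0, 0], [0, -5, 0, 0], [0, 0, 6, 1], [0, 0, 0, 6]]

The characteristic polynomial is det(xI - A) = (x - 6)^2(x + 5)^2, so the eigenvalues are -5 (algebraic multiplicity 2), 6 (algebraic multiplicity 2).

For λ = -5: rank(A + 5I) = 2. The eigenspace has dimension 4 - 2 = 2, so there are 2 Jordan blocks; the rank sequence gives block sizes [1, 1].

For λ = 6: rank(A - 6I) = 3, rank((A - 6I)^2) = 2. The eigenspace has dimension 4 - 3 = 1, so there is 1 Jordan block; the rank sequence gives block sizes [2].

Assembling the blocks gives the Jordan form J above.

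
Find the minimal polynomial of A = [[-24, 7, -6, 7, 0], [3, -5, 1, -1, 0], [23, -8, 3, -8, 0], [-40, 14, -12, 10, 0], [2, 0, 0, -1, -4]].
The characteristic polynomial factors as (x + 4)^5. The minimal polynomial is ∏(x - λ)^{k_λ} where k_λ is the size of the largest Jordan block at λ.

For λ = -4: rank(A + 4I) = 3, and the largest Jordan block has size 3 (the smallest k with rank((A + 4I)^k) = rank((A + 4I)^(k+1))).

So m_A(x) = (x + 4)^3.

m_A(x) = (x + 4)^3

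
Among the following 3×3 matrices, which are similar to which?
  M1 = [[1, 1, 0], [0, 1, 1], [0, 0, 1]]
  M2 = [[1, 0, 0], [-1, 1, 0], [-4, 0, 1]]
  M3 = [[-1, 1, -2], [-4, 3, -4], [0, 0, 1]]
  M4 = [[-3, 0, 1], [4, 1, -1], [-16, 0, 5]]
2 classes: {M1}, {M2, M3, M4}

Characteristic polynomials: χ_{M1} = (x - 1)^3, χ_{M2} = (x - 1)^3, χ_{M3} = (x - 1)^3, χ_{M4} = (x - 1)^3.

{M1}: invariant factors (x - 1)^3.

{M2, M3, M4}: invariant factors x - 1, (x - 1)^2.

Matrices are similar if and only if their invariant-factor lists agree; the partition into similarity classes is {M1}, {M2, M3, M4}.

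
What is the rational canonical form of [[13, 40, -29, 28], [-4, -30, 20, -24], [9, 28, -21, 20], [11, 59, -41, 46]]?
R = [[0, 4, 0, 0], [1, 4, 0, 0], [0, 0, 0, 4], [0, 0, 1, 4]]

The invariant factors of A (the non-unit diagonal entries of the Smith normal form of xI - A over ℚ[x]) are x^2 - 4x - 4, x^2 - 4x - 4, each dividing the next. The characteristic polynomial is their product, (x^2 - 4x - 4)^2.

The rational canonical form is the block-diagonal matrix of companion matrices C(f_i):
R = [[0, 4, 0, 0], [1, 4, 0, 0], [0, 0, 0, 4], [0, 0, 1, 4]].

Note the characteristic polynomial does not split into linear factors over ℚ, so A has no Jordan form over ℚ; the rational canonical form exists over any field.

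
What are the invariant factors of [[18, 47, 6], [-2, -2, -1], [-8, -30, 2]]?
(x - 6)^3

The Jordan structure of A has elementary divisors (x - 6)^3. Arranging the block sizes at each eigenvalue in decreasing order and taking row products gives the invariant factors.

Invariant factors (smallest first, each dividing the next): (x - 6)^3.

Check: the last factor (x - 6)^3 is the minimal polynomial, and the product (x - 6)^3 is the characteristic polynomial.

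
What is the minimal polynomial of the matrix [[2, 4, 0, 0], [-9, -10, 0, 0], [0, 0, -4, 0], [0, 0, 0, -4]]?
The characteristic polynomial factors as (x + 4)^4. The minimal polynomial is ∏(x - λ)^{k_λ} where k_λ is the size of the largest Jordan block at λ.

For λ = -4: rank(A + 4I) = 1, and the largest Jordan block has size 2 (the smallest k with rank((A + 4I)^k) = rank((A + 4I)^(k+1))).

So m_A(x) = (x + 4)^2.

m_A(x) = (x + 4)^2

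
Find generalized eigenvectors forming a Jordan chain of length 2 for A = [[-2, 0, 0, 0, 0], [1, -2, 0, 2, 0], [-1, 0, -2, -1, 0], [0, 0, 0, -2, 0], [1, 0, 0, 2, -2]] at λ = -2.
We seek v_1 ∈ ker((A + 2I)^2) \ ker(A + 2I), then set v_{i+1} = (A + 2I) v_i.

One such chain is v_1 = [[3, 2, 0, -1, 1]]^T, v_2 = [[0, 1, -2, 0, 1]]^T. Check: (A + 2I) v_2 = [[0, 0, 0, 0, 0]]^T = 0.

v_1 = [[3, 2, 0, -1, 1]]^T, v_2 = [[0, 1, -2, 0, 1]]^T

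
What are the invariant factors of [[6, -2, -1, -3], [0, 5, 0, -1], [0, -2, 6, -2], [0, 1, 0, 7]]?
The Jordan structure of A has elementary divisors (x - 6)^3, (x - 6). Arranging the block sizes at each eigenvalue in decreasing order and taking row products gives the invariant factors.

Invariant factors (smallest first, each dividing the next): x - 6, (x - 6)^3.

Check: the last factor (x - 6)^3 is the minimal polynomial, and the product (x - 6)^4 is the characteristic polynomial.

x - 6, (x - 6)^3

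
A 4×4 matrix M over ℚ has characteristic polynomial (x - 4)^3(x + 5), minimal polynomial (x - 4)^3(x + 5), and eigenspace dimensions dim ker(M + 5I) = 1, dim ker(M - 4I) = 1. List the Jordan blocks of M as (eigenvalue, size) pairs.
λ = -5: algebraic multiplicity 1 (exponent in χ_M), largest block size 1 (exponent in m_M), 1 block (geometric multiplicity). This forces block sizes [1].
λ = 4: algebraic multiplicity 3 (exponent in χ_M), largest block size 3 (exponent in m_M), 1 block (geometric multiplicity). This forces block sizes [3].

Jordan blocks: (-5, 1), (4, 3)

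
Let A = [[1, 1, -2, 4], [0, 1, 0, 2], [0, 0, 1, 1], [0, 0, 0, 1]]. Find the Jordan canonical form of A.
J = [[1, 1, 0, 0], [0, 1, 0, 0], [0, 0, 1, 1], [0, 0, 0, 1]]

The characteristic polynomial is det(xI - A) = (x - 1)^4, so the eigenvalues are 1 (algebraic multiplicity 4).

For λ = 1: rank(A - I) = 2, rank((A - I)^2) = 0. The eigenspace has dimension 4 - 2 = 2, so there are 2 Jordan blocks; the rank sequence gives block sizes [2, 2].

Assembling the blocks gives the Jordan form J above.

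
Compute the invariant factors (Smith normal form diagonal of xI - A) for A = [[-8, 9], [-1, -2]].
(x + 5)^2

The Jordan structure of A has elementary divisors (x + 5)^2. Arranging the block sizes at each eigenvalue in decreasing order and taking row products gives the invariant factors.

Invariant factors (smallest first, each dividing the next): (x + 5)^2.

Check: the last factor (x + 5)^2 is the minimal polynomial, and the product (x + 5)^2 is the characteristic polynomial.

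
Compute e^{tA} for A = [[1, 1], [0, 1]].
e^{tA} = [[e^{t}, t*e^{t}], [0, e^{t}]]

A has Jordan form J = [[1, 1], [0, 1]] with A = PJP^{-1}, so e^{tA} = P e^{tJ} P^{-1}.

For a Jordan block J_k(λ), e^{tJ_k(λ)} = e^{λt} · (I + tN + t^2 N^2/2! + ... + t^{k-1} N^{k-1}/(k-1)!) where N is the nilpotent superdiagonal part.

Assembling the blocks and conjugating back gives the entries of e^{tA} as shown above.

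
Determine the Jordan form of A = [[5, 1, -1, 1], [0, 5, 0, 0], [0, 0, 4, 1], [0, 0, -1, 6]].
J = [[5, 1, 0, 0], [0, 5, 0, 0], [0, 0, 5, 1], [0, 0, 0, 5]]

The characteristic polynomial is det(xI - A) = (x - 5)^4, so the eigenvalues are 5 (algebraic multiplicity 4).

For λ = 5: rank(A - 5I) = 2, rank((A - 5I)^2) = 0. The eigenspace has dimension 4 - 2 = 2, so there are 2 Jordan blocks; the rank sequence gives block sizes [2, 2].

Assembling the blocks gives the Jordan form J above.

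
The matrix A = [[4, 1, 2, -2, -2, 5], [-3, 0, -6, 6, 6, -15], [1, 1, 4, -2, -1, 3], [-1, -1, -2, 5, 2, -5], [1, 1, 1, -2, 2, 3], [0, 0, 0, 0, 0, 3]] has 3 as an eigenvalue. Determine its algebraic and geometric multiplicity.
The characteristic polynomial is (x - 3)^6, so the factor x - 3 appears with exponent 6: the algebraic multiplicity is 6.

rank(A - 3I) = 2, so the eigenspace has dimension 6 - 2 = 4: the geometric multiplicity is 4.

Since 4 < 6, A is not diagonalizable.

algebraic multiplicity 6, geometric multiplicity 4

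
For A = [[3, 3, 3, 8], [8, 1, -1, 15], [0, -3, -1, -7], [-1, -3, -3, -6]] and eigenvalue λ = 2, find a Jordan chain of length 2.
v_1 = [[2, 2, 0, -1]]^T, v_2 = [[0, -1, 1, 0]]^T

We seek v_1 ∈ ker((A - 2I)^2) \ ker(A - 2I), then set v_{i+1} = (A - 2I) v_i.

One such chain is v_1 = [[2, 2, 0, -1]]^T, v_2 = [[0, -1, 1, 0]]^T. Check: (A - 2I) v_2 = [[0, 0, 0, 0]]^T = 0.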